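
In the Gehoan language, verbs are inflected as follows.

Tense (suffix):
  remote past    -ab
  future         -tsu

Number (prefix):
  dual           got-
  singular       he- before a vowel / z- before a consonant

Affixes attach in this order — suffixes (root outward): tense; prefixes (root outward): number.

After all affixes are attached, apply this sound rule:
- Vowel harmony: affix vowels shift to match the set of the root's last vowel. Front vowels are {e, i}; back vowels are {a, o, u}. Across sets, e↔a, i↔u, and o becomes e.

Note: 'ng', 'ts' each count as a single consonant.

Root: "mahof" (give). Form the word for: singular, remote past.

zmahofab

Attach tense remote past -ab → mahofab.
Attach number singular z- (before consonant 'm') → zmahofab.
Vowel harmony: no change.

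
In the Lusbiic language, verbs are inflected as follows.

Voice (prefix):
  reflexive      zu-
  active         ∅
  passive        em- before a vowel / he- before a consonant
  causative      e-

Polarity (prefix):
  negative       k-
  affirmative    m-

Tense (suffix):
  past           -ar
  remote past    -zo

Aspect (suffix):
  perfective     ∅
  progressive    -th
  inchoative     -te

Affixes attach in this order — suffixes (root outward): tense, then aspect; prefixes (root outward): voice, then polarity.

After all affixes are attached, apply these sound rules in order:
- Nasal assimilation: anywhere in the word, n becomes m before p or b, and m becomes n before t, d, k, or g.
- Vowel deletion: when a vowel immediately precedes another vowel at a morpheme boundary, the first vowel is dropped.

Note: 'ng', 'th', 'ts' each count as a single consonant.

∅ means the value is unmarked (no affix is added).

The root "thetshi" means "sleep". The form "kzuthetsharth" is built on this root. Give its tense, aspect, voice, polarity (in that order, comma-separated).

Segment: k-zu-thetshi-ar-th.
tense: -ar → past.
aspect: -th → progressive.
voice: zu- → reflexive.
polarity: k- → negative.

past, progressive, reflexive, negative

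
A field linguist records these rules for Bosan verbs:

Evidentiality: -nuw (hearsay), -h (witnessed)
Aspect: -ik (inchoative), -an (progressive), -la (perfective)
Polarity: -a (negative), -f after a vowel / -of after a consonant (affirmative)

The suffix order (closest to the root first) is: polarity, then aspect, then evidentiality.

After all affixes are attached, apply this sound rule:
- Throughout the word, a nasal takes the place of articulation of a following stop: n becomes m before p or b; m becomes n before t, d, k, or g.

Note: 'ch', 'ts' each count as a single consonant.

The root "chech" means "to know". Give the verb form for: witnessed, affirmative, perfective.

Attach polarity affirmative -of (after consonant 'ch') → chechof.
Attach aspect perfective -la → chechofla.
Attach evidentiality witnessed -h → chechoflah.
Nasal assimilation: no change.

chechoflah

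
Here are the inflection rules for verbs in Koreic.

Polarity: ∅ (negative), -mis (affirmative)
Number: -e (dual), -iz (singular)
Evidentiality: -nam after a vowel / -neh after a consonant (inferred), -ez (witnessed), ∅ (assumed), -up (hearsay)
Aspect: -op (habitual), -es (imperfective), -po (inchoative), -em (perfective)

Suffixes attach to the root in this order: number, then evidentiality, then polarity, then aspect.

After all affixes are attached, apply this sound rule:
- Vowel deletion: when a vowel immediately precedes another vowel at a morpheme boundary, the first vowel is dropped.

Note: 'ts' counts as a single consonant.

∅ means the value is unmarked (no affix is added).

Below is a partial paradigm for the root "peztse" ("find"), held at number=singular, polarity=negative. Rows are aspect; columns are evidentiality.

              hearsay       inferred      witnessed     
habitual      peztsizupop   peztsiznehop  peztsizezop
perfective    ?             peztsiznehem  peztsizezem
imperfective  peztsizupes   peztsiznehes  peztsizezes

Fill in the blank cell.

Attach number singular -iz → peztseiz.
Attach evidentiality hearsay -up → peztseizup.
polarity = negative: zero marking, form stays peztseizup.
Attach aspect perfective -em → peztseizupem.
Apply vowel deletion: peztseizupem → peztsizupem.

peztsizupem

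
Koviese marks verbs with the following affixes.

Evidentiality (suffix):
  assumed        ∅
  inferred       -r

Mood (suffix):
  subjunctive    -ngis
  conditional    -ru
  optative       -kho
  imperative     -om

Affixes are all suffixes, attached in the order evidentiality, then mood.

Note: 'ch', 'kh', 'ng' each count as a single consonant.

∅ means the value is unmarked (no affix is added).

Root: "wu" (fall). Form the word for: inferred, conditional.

Attach evidentiality inferred -r → wur.
Attach mood conditional -ru → wurru.

wurru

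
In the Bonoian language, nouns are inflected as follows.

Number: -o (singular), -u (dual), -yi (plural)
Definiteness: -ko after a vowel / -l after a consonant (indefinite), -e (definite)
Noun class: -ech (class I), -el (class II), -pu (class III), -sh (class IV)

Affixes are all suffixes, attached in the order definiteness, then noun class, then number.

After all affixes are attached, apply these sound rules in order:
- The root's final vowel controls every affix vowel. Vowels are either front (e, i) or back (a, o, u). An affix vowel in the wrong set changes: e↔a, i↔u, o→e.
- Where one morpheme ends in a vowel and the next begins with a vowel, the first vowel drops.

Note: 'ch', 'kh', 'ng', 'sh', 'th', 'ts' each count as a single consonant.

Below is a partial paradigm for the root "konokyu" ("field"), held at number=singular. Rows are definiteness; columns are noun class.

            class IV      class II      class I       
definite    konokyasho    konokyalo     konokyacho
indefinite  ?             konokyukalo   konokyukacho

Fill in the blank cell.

konokyukosho

Attach definiteness indefinite -ko (after vowel 'u') → konokyuko.
Attach noun class class IV -sh → konokyukosh.
Attach number singular -o → konokyukosho.
Vowel harmony: no change.
Vowel deletion: no change.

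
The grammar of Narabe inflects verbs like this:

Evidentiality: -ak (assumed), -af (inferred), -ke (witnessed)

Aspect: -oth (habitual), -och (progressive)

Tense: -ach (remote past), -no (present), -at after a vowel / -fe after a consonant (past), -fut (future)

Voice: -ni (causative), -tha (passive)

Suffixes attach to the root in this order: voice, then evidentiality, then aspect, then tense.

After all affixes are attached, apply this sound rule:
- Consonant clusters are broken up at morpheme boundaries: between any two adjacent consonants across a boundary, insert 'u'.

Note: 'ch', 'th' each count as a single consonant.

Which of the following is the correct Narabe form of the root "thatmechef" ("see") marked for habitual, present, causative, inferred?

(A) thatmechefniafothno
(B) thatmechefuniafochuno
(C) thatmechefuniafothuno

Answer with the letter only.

Attach voice causative -ni → thatmechefni.
Attach evidentiality inferred -af → thatmechefniaf.
Attach aspect habitual -oth → thatmechefniafoth.
Attach tense present -no → thatmechefniafothno.
Apply epenthesis: thatmechefniafothno → thatmechefuniafothuno.
So the correct form is thatmechefuniafothuno, option (C).
(B) thatmechefuniafochuno is wrong: it uses progressive instead of habitual for aspect.
(A) thatmechefniafothno is wrong: it fails to apply the sound rule(s).

C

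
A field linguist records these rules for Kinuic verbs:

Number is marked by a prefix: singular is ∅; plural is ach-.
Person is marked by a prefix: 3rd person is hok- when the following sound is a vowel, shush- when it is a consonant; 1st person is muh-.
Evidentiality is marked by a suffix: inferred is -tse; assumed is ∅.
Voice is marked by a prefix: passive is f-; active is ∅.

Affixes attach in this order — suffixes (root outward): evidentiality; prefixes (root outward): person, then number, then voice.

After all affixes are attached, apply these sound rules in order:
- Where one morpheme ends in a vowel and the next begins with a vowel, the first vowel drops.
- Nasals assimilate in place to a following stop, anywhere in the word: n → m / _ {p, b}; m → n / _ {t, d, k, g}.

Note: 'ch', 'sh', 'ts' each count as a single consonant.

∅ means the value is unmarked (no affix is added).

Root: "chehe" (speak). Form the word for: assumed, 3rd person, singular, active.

Attach person 3rd person shush- (before consonant 'ch') → shushchehe.
evidentiality = assumed: zero marking, form stays shushchehe.
number = singular: zero marking, form stays shushchehe.
voice = active: zero marking, form stays shushchehe.
Vowel deletion: no change.
Nasal assimilation: no change.

shushchehe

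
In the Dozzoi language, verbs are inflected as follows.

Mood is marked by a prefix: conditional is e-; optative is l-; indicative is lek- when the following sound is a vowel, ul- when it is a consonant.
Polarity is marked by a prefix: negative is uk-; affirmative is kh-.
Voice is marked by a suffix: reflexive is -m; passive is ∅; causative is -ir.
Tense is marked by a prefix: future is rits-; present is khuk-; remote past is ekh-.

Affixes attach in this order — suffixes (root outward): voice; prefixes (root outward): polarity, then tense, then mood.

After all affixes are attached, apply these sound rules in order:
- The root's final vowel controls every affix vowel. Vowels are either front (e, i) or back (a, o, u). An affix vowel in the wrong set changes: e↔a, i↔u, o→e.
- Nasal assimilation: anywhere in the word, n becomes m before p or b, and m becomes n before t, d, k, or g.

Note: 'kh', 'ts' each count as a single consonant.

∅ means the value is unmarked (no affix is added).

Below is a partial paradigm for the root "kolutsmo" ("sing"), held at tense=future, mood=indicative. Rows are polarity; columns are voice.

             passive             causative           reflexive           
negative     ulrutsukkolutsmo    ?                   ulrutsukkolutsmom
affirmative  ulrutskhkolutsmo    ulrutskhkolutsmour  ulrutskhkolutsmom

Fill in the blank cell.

Attach polarity negative uk- → ukkolutsmo.
Attach tense future rits- → ritsukkolutsmo.
Attach mood indicative ul- (before consonant 'r') → ulritsukkolutsmo.
Attach voice causative -ir → ulritsukkolutsmoir.
Apply vowel harmony: ulritsukkolutsmoir → ulrutsukkolutsmour.
Nasal assimilation: no change.

ulrutsukkolutsmour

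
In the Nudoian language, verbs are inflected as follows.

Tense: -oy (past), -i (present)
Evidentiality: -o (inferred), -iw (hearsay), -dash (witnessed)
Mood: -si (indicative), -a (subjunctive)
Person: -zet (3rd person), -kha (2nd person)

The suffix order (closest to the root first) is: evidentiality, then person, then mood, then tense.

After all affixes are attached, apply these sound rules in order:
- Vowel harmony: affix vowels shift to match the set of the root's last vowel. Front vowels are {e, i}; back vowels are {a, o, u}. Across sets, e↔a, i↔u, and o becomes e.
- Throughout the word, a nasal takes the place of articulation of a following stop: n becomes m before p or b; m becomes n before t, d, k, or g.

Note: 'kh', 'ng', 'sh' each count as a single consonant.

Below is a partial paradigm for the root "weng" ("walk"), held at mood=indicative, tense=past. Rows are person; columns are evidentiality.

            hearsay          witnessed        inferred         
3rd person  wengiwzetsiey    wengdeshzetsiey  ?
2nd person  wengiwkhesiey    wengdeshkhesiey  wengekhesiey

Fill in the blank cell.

wengezetsiey

Attach evidentiality inferred -o → wengo.
Attach person 3rd person -zet → wengozet.
Attach mood indicative -si → wengozetsi.
Attach tense past -oy → wengozetsioy.
Apply vowel harmony: wengozetsioy → wengezetsiey.
Nasal assimilation: no change.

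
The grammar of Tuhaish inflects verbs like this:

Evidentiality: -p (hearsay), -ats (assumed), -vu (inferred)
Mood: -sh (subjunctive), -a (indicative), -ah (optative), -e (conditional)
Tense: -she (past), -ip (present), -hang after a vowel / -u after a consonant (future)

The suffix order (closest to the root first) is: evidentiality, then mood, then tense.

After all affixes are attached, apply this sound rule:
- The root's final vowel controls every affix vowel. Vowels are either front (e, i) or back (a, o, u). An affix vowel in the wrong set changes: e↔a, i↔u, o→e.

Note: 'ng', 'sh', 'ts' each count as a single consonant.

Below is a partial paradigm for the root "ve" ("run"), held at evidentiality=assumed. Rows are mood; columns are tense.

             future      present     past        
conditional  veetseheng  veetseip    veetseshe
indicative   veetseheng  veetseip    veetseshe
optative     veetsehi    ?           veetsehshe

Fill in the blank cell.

Attach evidentiality assumed -ats → veats.
Attach mood optative -ah → veatsah.
Attach tense present -ip → veatsahip.
Apply vowel harmony: veatsahip → veetsehip.

veetsehip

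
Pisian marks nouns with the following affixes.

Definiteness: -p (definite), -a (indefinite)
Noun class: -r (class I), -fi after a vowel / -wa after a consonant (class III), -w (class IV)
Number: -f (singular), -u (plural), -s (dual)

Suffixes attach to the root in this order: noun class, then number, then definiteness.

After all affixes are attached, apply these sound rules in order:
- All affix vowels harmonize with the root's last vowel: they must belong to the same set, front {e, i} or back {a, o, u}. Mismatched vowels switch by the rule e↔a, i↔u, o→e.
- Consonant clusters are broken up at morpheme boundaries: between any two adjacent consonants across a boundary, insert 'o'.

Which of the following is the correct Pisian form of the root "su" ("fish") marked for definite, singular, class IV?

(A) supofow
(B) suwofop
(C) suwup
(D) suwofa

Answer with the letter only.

B

Attach noun class class IV -w → suw.
Attach number singular -f → suwf.
Attach definiteness definite -p → suwfp.
Vowel harmony: no change.
Apply epenthesis: suwfp → suwofop.
So the correct form is suwofop, option (B).
(C) suwup is wrong: it uses plural instead of singular for number.
(D) suwofa is wrong: it uses indefinite instead of definite for definiteness.
(A) supofow is wrong: it has the affixes in the wrong order.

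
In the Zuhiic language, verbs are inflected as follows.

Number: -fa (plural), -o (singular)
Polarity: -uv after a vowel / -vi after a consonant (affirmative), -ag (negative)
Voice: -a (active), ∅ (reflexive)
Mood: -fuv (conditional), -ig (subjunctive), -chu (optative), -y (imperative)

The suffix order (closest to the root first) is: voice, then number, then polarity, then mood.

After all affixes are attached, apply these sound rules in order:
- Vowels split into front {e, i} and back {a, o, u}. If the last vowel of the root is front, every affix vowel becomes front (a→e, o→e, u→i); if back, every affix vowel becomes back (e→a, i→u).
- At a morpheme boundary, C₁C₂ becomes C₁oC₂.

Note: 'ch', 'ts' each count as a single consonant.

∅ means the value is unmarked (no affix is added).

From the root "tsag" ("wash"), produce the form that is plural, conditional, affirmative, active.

tsagafauvofuv

Attach voice active -a → tsaga.
Attach number plural -fa → tsagafa.
Attach polarity affirmative -uv (after vowel 'a') → tsagafauv.
Attach mood conditional -fuv → tsagafauvfuv.
Vowel harmony: no change.
Apply epenthesis: tsagafauvfuv → tsagafauvofuv.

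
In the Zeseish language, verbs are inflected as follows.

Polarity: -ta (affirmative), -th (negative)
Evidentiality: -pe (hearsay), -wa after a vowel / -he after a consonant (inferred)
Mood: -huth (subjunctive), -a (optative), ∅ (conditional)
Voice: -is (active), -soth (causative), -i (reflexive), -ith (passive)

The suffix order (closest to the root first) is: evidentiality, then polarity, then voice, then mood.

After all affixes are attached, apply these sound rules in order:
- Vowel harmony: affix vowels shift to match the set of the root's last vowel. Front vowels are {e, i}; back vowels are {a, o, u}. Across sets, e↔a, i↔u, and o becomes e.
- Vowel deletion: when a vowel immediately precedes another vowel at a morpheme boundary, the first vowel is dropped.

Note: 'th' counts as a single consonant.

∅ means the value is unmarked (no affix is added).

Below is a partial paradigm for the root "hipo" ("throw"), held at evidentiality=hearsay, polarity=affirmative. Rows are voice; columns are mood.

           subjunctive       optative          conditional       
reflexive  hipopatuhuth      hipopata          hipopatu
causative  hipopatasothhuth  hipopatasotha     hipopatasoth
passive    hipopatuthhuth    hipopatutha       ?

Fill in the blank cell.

Attach evidentiality hearsay -pe → hipope.
Attach polarity affirmative -ta → hipopeta.
Attach voice passive -ith → hipopetaith.
mood = conditional: zero marking, form stays hipopetaith.
Apply vowel harmony: hipopetaith → hipopatauth.
Apply vowel deletion: hipopatauth → hipopatuth.

hipopatuth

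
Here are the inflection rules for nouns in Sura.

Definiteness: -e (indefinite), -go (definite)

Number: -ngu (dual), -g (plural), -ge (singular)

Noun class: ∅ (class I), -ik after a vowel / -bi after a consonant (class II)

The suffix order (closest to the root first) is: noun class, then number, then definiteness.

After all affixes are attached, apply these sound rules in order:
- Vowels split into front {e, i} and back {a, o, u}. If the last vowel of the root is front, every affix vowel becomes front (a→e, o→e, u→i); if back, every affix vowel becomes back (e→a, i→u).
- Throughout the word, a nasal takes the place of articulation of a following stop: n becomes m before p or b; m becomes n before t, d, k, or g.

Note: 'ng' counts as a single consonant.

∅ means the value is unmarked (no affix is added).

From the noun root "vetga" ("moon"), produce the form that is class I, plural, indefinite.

noun class = class I: zero marking, form stays vetga.
Attach number plural -g → vetgag.
Attach definiteness indefinite -e → vetgage.
Apply vowel harmony: vetgage → vetgaga.
Nasal assimilation: no change.

vetgaga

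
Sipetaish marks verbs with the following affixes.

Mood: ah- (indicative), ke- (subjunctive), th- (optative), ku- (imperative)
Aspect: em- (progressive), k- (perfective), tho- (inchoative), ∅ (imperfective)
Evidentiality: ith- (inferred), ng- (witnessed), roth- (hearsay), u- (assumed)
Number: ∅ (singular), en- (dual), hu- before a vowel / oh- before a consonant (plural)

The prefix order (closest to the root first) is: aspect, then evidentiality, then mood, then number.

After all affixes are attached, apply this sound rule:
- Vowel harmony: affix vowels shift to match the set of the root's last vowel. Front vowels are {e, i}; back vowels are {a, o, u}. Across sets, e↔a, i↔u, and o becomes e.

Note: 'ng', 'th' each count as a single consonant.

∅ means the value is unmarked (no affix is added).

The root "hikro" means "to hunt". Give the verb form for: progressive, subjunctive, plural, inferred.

Attach aspect progressive em- → emhikro.
Attach evidentiality inferred ith- → ithemhikro.
Attach mood subjunctive ke- → keithemhikro.
Attach number plural oh- (before consonant 'k') → ohkeithemhikro.
Apply vowel harmony: ohkeithemhikro → ohkauthamhikro.

ohkauthamhikro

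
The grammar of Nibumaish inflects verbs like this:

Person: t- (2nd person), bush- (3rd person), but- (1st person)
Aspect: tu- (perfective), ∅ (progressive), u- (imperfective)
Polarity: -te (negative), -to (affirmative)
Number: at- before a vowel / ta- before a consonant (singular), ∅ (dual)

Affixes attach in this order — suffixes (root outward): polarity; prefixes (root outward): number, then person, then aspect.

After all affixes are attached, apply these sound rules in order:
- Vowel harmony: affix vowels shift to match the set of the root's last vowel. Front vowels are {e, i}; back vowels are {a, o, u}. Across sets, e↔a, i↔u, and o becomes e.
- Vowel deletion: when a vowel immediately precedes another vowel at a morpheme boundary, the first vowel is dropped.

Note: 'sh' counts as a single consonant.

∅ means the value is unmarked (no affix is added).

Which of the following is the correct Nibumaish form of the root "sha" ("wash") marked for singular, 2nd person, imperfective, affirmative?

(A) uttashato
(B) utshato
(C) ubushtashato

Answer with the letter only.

Attach number singular ta- (before consonant 'sh') → tasha.
Attach person 2nd person t- → ttasha.
Attach polarity affirmative -to → ttashato.
Attach aspect imperfective u- → uttashato.
Vowel harmony: no change.
Vowel deletion: no change.
So the correct form is uttashato, option (A).
(C) ubushtashato is wrong: it uses 3rd person instead of 2nd person for person.
(B) utshato is wrong: it uses dual instead of singular for number.

A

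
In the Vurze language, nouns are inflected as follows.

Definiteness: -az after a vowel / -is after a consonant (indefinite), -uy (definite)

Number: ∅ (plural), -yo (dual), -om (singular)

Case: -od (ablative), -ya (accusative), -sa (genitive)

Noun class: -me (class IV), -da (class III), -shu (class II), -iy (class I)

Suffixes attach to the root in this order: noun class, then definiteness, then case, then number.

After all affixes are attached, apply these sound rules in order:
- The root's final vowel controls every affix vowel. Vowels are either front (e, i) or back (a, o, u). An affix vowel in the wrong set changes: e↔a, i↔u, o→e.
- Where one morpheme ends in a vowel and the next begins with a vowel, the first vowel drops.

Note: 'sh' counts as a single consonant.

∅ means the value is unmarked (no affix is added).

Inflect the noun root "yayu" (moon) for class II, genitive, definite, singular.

yayushuysom

Attach noun class class II -shu → yayushu.
Attach definiteness definite -uy → yayushuuy.
Attach case genitive -sa → yayushuuysa.
Attach number singular -om → yayushuuysaom.
Vowel harmony: no change.
Apply vowel deletion: yayushuuysaom → yayushuysom.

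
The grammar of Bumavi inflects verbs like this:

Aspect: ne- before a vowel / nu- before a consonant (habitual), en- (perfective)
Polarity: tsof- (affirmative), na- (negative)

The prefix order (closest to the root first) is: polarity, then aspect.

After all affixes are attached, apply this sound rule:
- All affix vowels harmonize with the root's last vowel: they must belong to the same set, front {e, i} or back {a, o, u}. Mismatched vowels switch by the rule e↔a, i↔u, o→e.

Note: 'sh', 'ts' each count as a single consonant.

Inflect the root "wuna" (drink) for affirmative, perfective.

Attach polarity affirmative tsof- → tsofwuna.
Attach aspect perfective en- → entsofwuna.
Apply vowel harmony: entsofwuna → antsofwuna.

antsofwuna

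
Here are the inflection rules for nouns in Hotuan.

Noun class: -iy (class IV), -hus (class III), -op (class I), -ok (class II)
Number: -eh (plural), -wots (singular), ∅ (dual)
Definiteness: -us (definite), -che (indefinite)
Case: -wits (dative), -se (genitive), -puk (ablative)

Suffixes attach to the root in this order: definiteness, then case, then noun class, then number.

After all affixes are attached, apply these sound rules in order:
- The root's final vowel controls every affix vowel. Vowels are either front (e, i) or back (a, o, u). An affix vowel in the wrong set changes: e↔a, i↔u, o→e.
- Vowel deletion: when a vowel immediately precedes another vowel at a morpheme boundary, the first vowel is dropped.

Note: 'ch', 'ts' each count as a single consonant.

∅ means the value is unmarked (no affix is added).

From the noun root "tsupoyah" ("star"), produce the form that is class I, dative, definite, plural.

Attach definiteness definite -us → tsupoyahus.
Attach case dative -wits → tsupoyahuswits.
Attach noun class class I -op → tsupoyahuswitsop.
Attach number plural -eh → tsupoyahuswitsopeh.
Apply vowel harmony: tsupoyahuswitsopeh → tsupoyahuswutsopah.
Vowel deletion: no change.

tsupoyahuswutsopah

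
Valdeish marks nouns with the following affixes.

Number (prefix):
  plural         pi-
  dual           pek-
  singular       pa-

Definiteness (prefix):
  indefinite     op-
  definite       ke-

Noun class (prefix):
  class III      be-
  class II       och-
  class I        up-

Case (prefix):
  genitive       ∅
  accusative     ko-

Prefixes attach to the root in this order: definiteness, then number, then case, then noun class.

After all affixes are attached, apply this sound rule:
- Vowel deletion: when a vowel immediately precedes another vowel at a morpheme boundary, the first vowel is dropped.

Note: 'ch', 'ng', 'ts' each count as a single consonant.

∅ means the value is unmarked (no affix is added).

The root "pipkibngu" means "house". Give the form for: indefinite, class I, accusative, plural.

Attach definiteness indefinite op- → oppipkibngu.
Attach number plural pi- → pioppipkibngu.
Attach case accusative ko- → kopioppipkibngu.
Attach noun class class I up- → upkopioppipkibngu.
Apply vowel deletion: upkopioppipkibngu → upkopoppipkibngu.

upkopoppipkibngu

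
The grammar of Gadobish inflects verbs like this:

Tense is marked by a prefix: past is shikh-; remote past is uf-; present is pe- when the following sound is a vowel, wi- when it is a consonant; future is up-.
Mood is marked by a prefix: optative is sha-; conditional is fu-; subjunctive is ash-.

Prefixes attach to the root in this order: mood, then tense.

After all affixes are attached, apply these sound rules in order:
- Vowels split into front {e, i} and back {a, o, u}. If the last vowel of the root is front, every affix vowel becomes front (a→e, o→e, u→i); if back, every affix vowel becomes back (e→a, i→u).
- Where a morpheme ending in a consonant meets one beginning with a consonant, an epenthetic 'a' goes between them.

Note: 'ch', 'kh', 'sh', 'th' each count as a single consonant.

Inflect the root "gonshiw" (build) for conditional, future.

Attach mood conditional fu- → fugonshiw.
Attach tense future up- → upfugonshiw.
Apply vowel harmony: upfugonshiw → ipfigonshiw.
Apply epenthesis: ipfigonshiw → ipafigonshiw.

ipafigonshiw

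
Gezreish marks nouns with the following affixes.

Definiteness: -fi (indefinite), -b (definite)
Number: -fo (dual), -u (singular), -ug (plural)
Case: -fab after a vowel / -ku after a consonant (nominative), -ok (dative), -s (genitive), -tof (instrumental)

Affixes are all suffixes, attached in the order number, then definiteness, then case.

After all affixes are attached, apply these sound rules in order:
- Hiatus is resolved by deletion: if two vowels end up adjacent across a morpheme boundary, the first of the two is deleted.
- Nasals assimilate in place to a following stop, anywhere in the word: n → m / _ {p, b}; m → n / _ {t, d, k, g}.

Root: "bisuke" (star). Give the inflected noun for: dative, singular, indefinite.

bisukufok

Attach number singular -u → bisukeu.
Attach definiteness indefinite -fi → bisukeufi.
Attach case dative -ok → bisukeufiok.
Apply vowel deletion: bisukeufiok → bisukufok.
Nasal assimilation: no change.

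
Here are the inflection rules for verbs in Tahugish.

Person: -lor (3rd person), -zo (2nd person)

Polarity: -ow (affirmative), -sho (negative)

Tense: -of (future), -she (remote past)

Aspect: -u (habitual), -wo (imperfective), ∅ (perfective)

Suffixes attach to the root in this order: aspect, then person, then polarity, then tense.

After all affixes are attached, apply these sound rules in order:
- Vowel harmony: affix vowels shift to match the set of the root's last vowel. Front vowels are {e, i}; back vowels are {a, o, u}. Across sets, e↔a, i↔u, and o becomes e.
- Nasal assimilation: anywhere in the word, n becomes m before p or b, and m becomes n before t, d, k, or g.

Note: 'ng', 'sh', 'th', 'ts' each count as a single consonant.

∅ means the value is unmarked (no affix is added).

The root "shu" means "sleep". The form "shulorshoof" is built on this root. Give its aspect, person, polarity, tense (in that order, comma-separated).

Segment: shu-lor-sho-of.
aspect: ∅ → perfective.
person: -lor → 3rd person.
polarity: -sho → negative.
tense: -of → future.

perfective, 3rd person, negative, future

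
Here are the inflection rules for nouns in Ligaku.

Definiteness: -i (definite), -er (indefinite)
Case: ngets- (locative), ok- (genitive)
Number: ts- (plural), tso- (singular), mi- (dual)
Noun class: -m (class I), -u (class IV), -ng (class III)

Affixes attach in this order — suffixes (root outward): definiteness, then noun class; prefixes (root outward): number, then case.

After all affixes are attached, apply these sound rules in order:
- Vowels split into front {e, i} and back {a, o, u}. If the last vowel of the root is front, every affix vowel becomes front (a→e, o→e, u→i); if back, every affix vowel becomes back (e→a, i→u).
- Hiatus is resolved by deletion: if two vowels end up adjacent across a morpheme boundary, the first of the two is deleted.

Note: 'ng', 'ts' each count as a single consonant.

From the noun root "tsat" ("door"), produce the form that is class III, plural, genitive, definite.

oktstsatung

Attach definiteness definite -i → tsati.
Attach noun class class III -ng → tsating.
Attach number plural ts- → tstsating.
Attach case genitive ok- → oktstsating.
Apply vowel harmony: oktstsating → oktstsatung.
Vowel deletion: no change.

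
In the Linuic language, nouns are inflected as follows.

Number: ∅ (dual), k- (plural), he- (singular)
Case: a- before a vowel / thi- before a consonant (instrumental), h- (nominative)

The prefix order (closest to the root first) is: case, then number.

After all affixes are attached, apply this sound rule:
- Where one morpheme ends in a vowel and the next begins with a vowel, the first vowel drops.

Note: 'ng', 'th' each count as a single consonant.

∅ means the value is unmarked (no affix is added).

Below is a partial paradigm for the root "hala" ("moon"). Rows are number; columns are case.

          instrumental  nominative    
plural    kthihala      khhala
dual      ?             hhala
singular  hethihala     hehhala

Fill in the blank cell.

thihala

Attach case instrumental thi- (before consonant 'h') → thihala.
number = dual: zero marking, form stays thihala.
Vowel deletion: no change.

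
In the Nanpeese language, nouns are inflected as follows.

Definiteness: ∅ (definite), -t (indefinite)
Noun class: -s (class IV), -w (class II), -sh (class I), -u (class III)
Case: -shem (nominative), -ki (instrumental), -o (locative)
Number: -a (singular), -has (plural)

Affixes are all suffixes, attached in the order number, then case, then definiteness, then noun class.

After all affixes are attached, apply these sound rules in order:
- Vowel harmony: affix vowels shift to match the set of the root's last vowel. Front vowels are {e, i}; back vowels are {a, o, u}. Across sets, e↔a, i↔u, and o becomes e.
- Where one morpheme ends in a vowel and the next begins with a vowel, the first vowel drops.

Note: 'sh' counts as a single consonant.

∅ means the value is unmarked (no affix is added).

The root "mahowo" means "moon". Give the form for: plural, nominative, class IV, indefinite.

mahowohasshamts

Attach number plural -has → mahowohas.
Attach case nominative -shem → mahowohasshem.
Attach definiteness indefinite -t → mahowohasshemt.
Attach noun class class IV -s → mahowohasshemts.
Apply vowel harmony: mahowohasshemts → mahowohasshamts.
Vowel deletion: no change.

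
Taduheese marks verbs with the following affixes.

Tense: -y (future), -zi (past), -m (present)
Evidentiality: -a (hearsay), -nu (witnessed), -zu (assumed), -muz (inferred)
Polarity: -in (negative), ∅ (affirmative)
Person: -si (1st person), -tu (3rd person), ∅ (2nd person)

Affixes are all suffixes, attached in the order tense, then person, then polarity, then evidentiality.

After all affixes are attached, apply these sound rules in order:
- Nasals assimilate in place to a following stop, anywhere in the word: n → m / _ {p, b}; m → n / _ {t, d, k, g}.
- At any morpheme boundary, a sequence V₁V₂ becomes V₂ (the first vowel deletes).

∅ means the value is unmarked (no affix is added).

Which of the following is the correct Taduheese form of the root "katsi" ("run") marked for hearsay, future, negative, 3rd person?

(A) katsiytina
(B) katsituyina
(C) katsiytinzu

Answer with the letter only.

Attach tense future -y → katsiy.
Attach person 3rd person -tu → katsiytu.
Attach polarity negative -in → katsiytuin.
Attach evidentiality hearsay -a → katsiytuina.
Nasal assimilation: no change.
Apply vowel deletion: katsiytuina → katsiytina.
So the correct form is katsiytina, option (A).
(B) katsituyina is wrong: it has the affixes in the wrong order.
(C) katsiytinzu is wrong: it uses assumed instead of hearsay for evidentiality.

A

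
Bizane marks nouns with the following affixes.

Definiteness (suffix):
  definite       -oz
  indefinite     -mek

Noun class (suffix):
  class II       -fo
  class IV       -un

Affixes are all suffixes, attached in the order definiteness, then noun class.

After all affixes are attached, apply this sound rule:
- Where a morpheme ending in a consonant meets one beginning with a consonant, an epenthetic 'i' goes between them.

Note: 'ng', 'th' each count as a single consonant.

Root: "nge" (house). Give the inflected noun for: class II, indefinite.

ngemekifo

Attach definiteness indefinite -mek → ngemek.
Attach noun class class II -fo → ngemekfo.
Apply epenthesis: ngemekfo → ngemekifo.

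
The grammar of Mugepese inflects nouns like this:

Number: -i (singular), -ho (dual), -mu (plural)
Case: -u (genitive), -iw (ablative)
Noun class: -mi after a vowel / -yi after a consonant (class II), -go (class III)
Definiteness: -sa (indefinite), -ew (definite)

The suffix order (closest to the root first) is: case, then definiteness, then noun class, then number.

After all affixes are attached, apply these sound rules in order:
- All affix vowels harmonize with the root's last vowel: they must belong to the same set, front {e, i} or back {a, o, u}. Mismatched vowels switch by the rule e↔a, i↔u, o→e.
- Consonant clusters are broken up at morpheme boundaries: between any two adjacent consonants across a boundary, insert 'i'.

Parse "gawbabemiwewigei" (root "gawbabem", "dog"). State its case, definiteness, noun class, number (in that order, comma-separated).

Segment: gawbabem-iw-ew-go-i.
case: -iw → ablative.
definiteness: -ew → definite.
noun class: -go → class III.
number: -i → singular.

ablative, definite, class III, singular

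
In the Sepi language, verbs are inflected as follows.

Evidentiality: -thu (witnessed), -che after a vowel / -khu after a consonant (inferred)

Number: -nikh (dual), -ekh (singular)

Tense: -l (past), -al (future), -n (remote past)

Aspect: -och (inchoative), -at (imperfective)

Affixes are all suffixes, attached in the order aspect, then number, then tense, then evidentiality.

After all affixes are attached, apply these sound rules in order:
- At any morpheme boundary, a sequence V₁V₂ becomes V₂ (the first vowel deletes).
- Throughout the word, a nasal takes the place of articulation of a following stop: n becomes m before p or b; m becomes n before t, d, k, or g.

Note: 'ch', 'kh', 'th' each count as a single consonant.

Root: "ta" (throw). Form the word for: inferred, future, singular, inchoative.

Attach aspect inchoative -och → taoch.
Attach number singular -ekh → taochekh.
Attach tense future -al → taochekhal.
Attach evidentiality inferred -khu (after consonant 'l') → taochekhalkhu.
Apply vowel deletion: taochekhalkhu → tochekhalkhu.
Nasal assimilation: no change.

tochekhalkhu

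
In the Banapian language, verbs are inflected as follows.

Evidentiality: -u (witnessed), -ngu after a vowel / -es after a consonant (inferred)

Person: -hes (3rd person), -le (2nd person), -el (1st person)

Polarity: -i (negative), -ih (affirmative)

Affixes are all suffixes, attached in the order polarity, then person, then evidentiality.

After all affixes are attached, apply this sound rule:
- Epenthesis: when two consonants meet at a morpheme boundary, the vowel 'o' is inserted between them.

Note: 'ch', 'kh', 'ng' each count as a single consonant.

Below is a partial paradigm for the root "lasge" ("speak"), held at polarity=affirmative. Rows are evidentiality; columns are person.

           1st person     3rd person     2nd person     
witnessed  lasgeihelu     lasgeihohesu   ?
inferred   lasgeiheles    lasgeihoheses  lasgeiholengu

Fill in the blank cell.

Attach polarity affirmative -ih → lasgeih.
Attach person 2nd person -le → lasgeihle.
Attach evidentiality witnessed -u → lasgeihleu.
Apply epenthesis: lasgeihleu → lasgeiholeu.

lasgeiholeu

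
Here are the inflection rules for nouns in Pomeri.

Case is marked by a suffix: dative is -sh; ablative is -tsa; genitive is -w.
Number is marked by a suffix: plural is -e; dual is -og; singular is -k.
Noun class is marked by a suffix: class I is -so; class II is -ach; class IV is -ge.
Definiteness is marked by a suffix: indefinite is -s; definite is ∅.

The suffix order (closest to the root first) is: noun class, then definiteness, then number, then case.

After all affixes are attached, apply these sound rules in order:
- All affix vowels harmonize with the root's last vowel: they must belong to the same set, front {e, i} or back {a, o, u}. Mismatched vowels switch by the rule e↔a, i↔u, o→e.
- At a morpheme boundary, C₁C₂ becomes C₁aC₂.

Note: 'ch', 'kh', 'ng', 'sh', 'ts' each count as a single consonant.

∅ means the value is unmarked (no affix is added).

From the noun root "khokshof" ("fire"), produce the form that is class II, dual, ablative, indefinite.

Attach noun class class II -ach → khokshofach.
Attach definiteness indefinite -s → khokshofachs.
Attach number dual -og → khokshofachsog.
Attach case ablative -tsa → khokshofachsogtsa.
Vowel harmony: no change.
Apply epenthesis: khokshofachsogtsa → khokshofachasogatsa.

khokshofachasogatsa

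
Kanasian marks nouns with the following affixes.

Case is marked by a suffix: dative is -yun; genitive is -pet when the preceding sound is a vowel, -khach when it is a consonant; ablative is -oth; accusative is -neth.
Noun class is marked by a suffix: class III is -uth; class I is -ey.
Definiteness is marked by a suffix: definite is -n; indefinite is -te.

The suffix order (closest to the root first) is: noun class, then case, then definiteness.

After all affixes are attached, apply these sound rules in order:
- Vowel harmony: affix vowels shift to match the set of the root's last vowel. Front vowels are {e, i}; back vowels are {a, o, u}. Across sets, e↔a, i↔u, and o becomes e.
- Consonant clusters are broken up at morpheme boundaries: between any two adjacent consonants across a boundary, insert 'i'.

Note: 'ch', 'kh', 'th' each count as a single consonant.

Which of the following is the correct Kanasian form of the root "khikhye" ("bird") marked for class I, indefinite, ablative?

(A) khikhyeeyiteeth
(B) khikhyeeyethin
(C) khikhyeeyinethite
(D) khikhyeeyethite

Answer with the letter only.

Attach noun class class I -ey → khikhyeey.
Attach case ablative -oth → khikhyeeyoth.
Attach definiteness indefinite -te → khikhyeeyothte.
Apply vowel harmony: khikhyeeyothte → khikhyeeyethte.
Apply epenthesis: khikhyeeyethte → khikhyeeyethite.
So the correct form is khikhyeeyethite, option (D).
(B) khikhyeeyethin is wrong: it uses definite instead of indefinite for definiteness.
(C) khikhyeeyinethite is wrong: it uses accusative instead of ablative for case.
(A) khikhyeeyiteeth is wrong: it has the affixes in the wrong order.

D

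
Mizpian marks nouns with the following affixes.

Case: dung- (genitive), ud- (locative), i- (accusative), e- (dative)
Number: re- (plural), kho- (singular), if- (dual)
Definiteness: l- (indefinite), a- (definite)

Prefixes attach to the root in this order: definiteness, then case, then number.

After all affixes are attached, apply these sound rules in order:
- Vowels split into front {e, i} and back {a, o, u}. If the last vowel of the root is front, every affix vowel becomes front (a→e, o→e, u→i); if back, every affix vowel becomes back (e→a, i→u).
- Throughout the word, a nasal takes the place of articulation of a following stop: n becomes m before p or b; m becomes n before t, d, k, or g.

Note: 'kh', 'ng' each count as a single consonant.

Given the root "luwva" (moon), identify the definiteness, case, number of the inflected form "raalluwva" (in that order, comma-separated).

indefinite, dative, plural

Segment: re-e-l-luwva.
definiteness: l- → indefinite.
case: e- → dative.
number: re- → plural.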